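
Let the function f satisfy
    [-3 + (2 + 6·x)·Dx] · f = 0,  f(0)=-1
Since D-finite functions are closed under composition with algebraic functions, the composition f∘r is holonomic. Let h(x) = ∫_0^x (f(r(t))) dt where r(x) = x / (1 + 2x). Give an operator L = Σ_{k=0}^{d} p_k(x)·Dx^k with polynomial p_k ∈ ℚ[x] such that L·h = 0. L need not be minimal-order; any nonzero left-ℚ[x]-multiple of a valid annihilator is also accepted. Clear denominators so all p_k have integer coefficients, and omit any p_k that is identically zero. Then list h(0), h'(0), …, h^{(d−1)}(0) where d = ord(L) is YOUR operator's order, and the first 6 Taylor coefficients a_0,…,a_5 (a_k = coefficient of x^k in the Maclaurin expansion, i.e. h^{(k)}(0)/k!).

f: a_k = -1, -3/2, 9/8, -27/16, 405/128, -1701/256, …
Change of var in L_f (x↦r) gives L₀.
h=∫₀ˣh₀: take L = L₀·Dx.
L = -3·Dx + (2 + 14·x + 20·x^2)·Dx^2  (order 2).
h: a_k = 0, -1, -3/4, 11/8, -195/64, 993/128, …
ICs: h(0) = 0, h′(0) = -1.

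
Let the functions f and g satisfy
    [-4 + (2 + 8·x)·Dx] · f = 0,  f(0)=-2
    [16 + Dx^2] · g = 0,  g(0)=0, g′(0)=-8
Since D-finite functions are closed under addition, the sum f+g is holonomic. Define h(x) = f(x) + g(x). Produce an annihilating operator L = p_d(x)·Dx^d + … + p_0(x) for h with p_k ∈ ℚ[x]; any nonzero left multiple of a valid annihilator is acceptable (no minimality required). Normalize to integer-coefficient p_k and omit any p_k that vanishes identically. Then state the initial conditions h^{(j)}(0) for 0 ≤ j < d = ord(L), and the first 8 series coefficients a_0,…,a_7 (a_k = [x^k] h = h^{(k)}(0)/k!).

f: a_k = -2, -4, 4, -8, 20, -56, 168, -528, …
g: a_k = 0, -8, 0, 64/3, 0, -256/15, 0, 2048/315, …
h₀=f+g: left-lcm gives L₀, ord ≤ 3.
L = (-224 - 1024·x - 2048·x^2) + (48 + 704·x + 3072·x^2 + 4096·x^3)·Dx + (-14 - 64·x - 128·x^2)·Dx^2 + (3 + 44·x + 192·x^2 + 256·x^3)·Dx^3  (order 3).
h: a_k = -2, -12, 4, 40/3, 20, -1096/15, 168, -164272/315, …
ICs: h(0) = -2, h′(0) = -12, h′′(0) = 8.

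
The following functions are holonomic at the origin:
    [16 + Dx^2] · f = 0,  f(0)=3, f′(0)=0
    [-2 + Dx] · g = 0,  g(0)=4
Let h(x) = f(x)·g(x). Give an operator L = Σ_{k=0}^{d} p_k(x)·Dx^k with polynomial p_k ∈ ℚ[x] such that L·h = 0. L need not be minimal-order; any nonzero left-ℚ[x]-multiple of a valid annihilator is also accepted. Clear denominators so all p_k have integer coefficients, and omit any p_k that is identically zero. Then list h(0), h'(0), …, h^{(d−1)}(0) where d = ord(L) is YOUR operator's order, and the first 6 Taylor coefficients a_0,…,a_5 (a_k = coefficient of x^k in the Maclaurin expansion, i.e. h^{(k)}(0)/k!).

f: a_k = 3, 0, -24, 0, 32, 0, …
g: a_k = 4, 8, 8, 16/3, 8/3, 16/15, …
f·g: L₀ = L_f ⊗_s L_g, ord ≤ 2·1.
L = 20 - 4·Dx + Dx^2  (order 2).
h: a_k = 12, 24, -72, -176, -56, 656/5, …
ICs: h(0) = 12, h′(0) = 24.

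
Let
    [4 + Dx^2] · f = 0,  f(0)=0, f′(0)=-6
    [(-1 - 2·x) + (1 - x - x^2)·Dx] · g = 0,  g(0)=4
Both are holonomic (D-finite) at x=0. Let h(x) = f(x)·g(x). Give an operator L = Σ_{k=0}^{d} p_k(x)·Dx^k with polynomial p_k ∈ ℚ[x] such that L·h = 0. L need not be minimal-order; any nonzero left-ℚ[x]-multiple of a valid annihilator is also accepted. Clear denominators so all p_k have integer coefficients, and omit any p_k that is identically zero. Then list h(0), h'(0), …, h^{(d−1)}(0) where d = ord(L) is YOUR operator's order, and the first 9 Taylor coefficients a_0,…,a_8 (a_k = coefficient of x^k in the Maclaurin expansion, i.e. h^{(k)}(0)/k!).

f: a_k = 0, -6, 0, 4, 0, -4/5, 0, 8/105, 0, …
g: a_k = 4, 4, 8, 12, 20, 32, 52, 84, 136, …
f·g: L₀ = L_f ⊗_s L_g, ord ≤ 2·1.
L = (-2 + 4·x + 4·x^2) + (2 + 4·x)·Dx + (-1 + x + x^2)·Dx^2  (order 2).
h: a_k = 0, -24, -24, -32, -56, -456/5, -736/5, -5000/21, -40456/105, …
ICs: h(0) = 0, h′(0) = -24.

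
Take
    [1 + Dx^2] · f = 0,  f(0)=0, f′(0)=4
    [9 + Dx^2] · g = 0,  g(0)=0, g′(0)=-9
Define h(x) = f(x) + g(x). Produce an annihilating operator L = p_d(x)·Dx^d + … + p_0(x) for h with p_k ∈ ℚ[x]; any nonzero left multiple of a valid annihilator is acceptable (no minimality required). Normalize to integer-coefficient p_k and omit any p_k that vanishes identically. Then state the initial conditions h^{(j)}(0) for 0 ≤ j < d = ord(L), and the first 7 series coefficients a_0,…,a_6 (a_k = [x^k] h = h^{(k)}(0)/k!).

L = 9 + 10·Dx^2 + Dx^4  (order 4).
h: a_k = 0, -5, 0, 77/6, 0, -145/24, 0, …
ICs: h(0) = 0, h′(0) = -5, h′′(0) = 0, h′′′(0) = 77.

f: a_k = 0, 4, 0, -2/3, 0, 1/30, 0, …
g: a_k = 0, -9, 0, 27/2, 0, -243/40, 0, …
L₀ := lclm(L_f,L_g); ord L₀ ≤ 2+2.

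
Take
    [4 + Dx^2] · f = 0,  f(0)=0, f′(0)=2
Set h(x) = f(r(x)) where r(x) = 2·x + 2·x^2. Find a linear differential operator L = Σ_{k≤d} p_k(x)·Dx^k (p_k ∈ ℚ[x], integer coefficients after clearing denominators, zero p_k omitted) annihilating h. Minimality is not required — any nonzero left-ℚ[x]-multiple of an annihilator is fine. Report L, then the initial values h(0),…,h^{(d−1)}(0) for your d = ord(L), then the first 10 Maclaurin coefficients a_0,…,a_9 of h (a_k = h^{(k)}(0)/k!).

f: a_k = 0, 2, 0, -4/3, 0, 4/15, 0, -8/315, 0, 4/2835, …
Substitute x→r, Dx→(1/r')Dx; clear ⇒ L₀.
L = (16 + 96·x + 192·x^2 + 128·x^3) - 2·Dx + (1 + 2·x)·Dx^2  (order 2).
h: a_k = 0, 4, 4, -32/3, -32, -352/15, 32, 25856/315, 2816/45, -70528/2835, …
ICs: h(0) = 0, h′(0) = 4.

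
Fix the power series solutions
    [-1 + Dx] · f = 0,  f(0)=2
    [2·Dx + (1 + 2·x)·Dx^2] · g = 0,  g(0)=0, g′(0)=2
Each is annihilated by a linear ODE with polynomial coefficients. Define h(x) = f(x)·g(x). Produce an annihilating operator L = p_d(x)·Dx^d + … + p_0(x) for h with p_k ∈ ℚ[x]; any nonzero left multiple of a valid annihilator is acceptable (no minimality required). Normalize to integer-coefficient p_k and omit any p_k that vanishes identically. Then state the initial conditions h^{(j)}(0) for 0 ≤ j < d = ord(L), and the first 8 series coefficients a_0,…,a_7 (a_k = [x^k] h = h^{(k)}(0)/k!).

L = (-1 + 2·x) - 4·x·Dx + (1 + 2·x)·Dx^2  (order 2).
h: a_k = 0, 4, 0, 10/3, -4, 209/30, -106/9, 25829/1260, …
ICs: h(0) = 0, h′(0) = 4.

f: a_k = 2, 2, 1, 1/3, 1/12, 1/60, 1/360, 1/2520, …
g: a_k = 0, 2, -2, 8/3, -4, 32/5, -32/3, 128/7, …
L₀ := L_f ⊗_s L_g (sym. prod.), ord ≤ 2.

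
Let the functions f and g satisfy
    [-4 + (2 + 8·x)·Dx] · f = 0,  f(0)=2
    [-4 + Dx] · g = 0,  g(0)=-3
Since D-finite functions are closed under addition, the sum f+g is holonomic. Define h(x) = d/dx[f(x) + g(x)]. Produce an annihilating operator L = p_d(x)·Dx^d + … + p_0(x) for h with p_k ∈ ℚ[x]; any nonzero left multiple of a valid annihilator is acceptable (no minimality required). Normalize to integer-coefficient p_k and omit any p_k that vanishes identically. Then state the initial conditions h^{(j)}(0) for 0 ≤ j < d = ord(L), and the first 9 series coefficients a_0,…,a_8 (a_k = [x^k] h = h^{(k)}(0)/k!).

f: a_k = 2, 4, -4, 8, -20, 56, -168, 528, -1716, …
g: a_k = -3, -12, -24, -32, -32, -128/5, -256/15, -1024/105, -512/105, …
L₀ := lclm(L_f,L_g); ord L₀ ≤ 1+1.
h₀' ⇒ L via d/dx closure of L₀.
L = (-40 - 64·x) + (-2 - 64·x - 128·x^2)·Dx + (3 + 20·x + 32·x^2)·Dx^2  (order 2).
h: a_k = -8, -56, -72, -208, 152, -5552/5, 54416/15, -1445536/105, 5403352/105, …
ICs: h(0) = -8, h′(0) = -56.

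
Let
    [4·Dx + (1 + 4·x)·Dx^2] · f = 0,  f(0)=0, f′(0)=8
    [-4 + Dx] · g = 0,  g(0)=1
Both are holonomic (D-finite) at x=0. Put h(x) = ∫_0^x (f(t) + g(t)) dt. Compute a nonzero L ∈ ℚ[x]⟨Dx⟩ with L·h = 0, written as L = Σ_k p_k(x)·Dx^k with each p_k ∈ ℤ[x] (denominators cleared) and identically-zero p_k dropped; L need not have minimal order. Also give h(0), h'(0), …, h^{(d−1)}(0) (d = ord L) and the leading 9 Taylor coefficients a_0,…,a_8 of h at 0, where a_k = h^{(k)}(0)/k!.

L = (-24 - 32·x)·Dx^2 + (2 - 16·x - 32·x^2)·Dx^3 + (1 + 6·x + 8·x^2)·Dx^4  (order 4).
h: a_k = 0, 1, 6, -8/3, 40/3, -352/15, 3136/45, -61184/315, 184448/315, …
ICs: h(0) = 0, h′(0) = 1, h′′(0) = 12, h′′′(0) = -16.

f: a_k = 0, 8, -16, 128/3, -128, 2048/5, -4096/3, 32768/7, -16384, …
g: a_k = 1, 4, 8, 32/3, 32/3, 128/15, 256/45, 1024/315, 512/315, …
L₀ := lclm(L_f,L_g); ord L₀ ≤ 2+1.
∫: right-multiply L₀ by Dx.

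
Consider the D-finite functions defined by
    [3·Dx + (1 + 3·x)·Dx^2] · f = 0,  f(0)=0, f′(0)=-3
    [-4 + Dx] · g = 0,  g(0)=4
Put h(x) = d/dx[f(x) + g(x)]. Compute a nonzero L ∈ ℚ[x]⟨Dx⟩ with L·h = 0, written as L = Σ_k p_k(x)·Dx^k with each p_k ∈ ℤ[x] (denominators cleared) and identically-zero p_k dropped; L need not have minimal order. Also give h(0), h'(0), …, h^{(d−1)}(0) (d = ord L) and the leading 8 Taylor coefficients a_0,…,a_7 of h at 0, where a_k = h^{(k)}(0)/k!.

L = (-120 - 144·x) + (2 - 96·x - 144·x^2)·Dx + (7 + 33·x + 36·x^2)·Dx^2  (order 2).
h: a_k = 13, 73, 101, 755/3, -217/3, 12983/15, -94319/45, 2083099/315, …
ICs: h(0) = 13, h′(0) = 73.

f: a_k = 0, -3, 9/2, -9, 81/4, -243/5, 243/2, -2187/7, …
g: a_k = 4, 16, 32, 128/3, 128/3, 512/15, 1024/45, 4096/315, …
L₀ := lclm(L_f,L_g); ord L₀ ≤ 2+1.
Differentiate: ansatz ord ≤ ord L₀ ⇒ L.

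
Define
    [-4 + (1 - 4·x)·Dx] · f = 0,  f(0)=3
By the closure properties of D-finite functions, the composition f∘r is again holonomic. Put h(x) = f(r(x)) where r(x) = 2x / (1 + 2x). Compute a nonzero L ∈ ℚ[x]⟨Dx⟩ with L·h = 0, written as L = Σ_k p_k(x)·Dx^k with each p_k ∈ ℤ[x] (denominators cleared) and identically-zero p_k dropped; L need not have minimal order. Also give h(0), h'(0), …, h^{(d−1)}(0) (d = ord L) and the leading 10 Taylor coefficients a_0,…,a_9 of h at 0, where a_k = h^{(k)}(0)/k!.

f: a_k = 3, 12, 48, 192, 768, 3072, 12288, 49152, 196608, 786432, …
Change of var in L_f (x↦r) gives L₀.
L = 8 + (-1 + 4·x + 12·x^2)·Dx  (order 1).
h: a_k = 3, 24, 144, 864, 5184, 31104, 186624, 1119744, 6718464, 40310784, …
ICs: h(0) = 3.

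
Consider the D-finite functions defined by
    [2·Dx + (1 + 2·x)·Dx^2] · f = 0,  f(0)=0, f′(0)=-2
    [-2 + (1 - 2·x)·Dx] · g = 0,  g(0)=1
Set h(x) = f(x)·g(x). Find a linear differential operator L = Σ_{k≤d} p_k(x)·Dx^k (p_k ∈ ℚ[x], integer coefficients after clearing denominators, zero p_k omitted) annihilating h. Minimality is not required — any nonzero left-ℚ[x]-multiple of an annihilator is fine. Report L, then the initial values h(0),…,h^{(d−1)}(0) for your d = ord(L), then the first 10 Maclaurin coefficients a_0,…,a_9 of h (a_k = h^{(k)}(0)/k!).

L = 4 + (2 + 12·x)·Dx + (-1 + 4·x^2)·Dx^2  (order 2).
h: a_k = 0, -2, -2, -20/3, -28/3, -376/15, -592/15, -10208/105, -17056/105, -120256/315, …
ICs: h(0) = 0, h′(0) = -2.

f: a_k = 0, -2, 2, -8/3, 4, -32/5, 32/3, -128/7, 32, -512/9, …
g: a_k = 1, 2, 4, 8, 16, 32, 64, 128, 256, 512, …
f·g: L₀ = L_f ⊗_s L_g, ord ≤ 2·1.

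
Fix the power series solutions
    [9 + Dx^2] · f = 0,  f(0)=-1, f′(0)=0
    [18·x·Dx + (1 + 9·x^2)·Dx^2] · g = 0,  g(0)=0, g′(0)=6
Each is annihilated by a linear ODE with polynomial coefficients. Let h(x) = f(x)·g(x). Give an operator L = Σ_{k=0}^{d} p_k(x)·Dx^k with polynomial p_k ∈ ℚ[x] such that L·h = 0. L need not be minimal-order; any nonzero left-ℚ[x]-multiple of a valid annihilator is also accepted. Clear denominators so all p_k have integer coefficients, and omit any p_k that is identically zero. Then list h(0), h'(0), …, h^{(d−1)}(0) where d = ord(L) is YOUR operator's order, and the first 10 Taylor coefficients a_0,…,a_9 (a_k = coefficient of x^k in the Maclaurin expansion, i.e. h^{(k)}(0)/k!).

L = (810 + 18954·x^2 + 72171·x^4 + 236196·x^6 + 531441·x^8) + (972·x + 14580·x^3 + 78732·x^5 + 236196·x^7)·Dx + (108 + 2592·x^2 + 13122·x^4 + 52488·x^6 + 118098·x^8)·Dx^2 + (108·x + 1620·x^3 + 8748·x^5 + 26244·x^7)·Dx^3 + (2 + 54·x^2 + 567·x^4 + 2916·x^6 + 6561·x^8)·Dx^4  (order 4).
h: a_k = 0, -6, 0, 45, 0, -3969/20, 0, 316143/280, 0, -16874163/2240, …
ICs: h(0) = 0, h′(0) = -6, h′′(0) = 0, h′′′(0) = 270.

f: a_k = -1, 0, 9/2, 0, -27/8, 0, 81/80, 0, -729/4480, 0, …
g: a_k = 0, 6, 0, -18, 0, 486/5, 0, -4374/7, 0, 4374, …
h₀=f·g: eliminate ⇒ L₀, order ≤ 2·2.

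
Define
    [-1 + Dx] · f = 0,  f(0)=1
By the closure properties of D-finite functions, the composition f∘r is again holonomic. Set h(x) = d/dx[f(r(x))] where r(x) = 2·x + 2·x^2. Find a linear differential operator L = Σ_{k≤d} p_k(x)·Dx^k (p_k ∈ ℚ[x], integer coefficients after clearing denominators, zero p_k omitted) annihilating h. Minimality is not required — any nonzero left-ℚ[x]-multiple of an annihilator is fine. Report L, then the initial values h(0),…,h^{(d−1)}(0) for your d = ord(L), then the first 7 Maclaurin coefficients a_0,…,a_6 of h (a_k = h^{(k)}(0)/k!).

L = (4 + 8·x + 8·x^2) + (-1 - 2·x)·Dx  (order 1).
h: a_k = 2, 8, 16, 80/3, 104/3, 608/15, 1856/45, …
ICs: h(0) = 2.

f: a_k = 1, 1, 1/2, 1/6, 1/24, 1/120, 1/720, …
Substitute x→r, Dx→(1/r')Dx; clear ⇒ L₀.
h=h₀': d/dx-closure on L₀ ⇒ L.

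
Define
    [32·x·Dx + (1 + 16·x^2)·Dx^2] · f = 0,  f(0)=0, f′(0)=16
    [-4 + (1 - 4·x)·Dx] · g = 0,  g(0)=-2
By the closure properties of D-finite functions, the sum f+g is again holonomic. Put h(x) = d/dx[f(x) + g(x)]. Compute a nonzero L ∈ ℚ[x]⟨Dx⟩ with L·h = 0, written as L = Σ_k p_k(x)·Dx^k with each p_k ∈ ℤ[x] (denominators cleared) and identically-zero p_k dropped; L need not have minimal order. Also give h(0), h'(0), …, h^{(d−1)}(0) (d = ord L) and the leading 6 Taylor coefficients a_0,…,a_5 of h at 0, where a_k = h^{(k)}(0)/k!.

f: a_k = 0, 16, 0, -256/3, 0, 4096/5, …
g: a_k = -2, -8, -32, -128, -512, -2048, …
Sum ⇒ L₀ = lclm(L_f,L_g) in ℚ(x)⟨Dx⟩.
Differentiate: ansatz ord ≤ ord L₀ ⇒ L.
L = (32 - 512·x - 1536·x^2) + (-16 + 32·x - 256·x^2 - 1536·x^3)·Dx + (1 - 256·x^4)·Dx^2  (order 2).
h: a_k = 8, -64, -640, -2048, -6144, -49152, …
ICs: h(0) = 8, h′(0) = -64.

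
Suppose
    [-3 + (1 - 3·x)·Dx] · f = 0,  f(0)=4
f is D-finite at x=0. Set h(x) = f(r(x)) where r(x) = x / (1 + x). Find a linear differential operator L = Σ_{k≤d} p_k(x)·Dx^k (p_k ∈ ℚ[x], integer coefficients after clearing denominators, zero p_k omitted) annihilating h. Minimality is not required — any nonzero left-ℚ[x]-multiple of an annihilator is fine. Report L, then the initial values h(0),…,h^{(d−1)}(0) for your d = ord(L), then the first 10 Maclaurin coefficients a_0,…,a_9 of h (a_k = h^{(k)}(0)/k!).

f: a_k = 4, 12, 36, 108, 324, 972, 2916, 8748, 26244, 78732, …
L₀ from L_f via x↦r, Dx↦r'^{-1}Dx.
L = 3 + (-1 + x + 2·x^2)·Dx  (order 1).
h: a_k = 4, 12, 24, 48, 96, 192, 384, 768, 1536, 3072, …
ICs: h(0) = 4.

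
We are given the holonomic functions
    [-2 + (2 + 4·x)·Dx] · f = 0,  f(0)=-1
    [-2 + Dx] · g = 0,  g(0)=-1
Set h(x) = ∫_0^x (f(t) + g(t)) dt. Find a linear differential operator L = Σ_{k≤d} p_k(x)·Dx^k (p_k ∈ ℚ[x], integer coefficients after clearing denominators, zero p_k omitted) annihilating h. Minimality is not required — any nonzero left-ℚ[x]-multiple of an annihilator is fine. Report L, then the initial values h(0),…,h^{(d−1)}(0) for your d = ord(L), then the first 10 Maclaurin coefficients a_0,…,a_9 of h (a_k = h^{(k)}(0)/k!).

f: a_k = -1, -1, 1/2, -1/2, 5/8, -7/8, 21/16, -33/16, 429/128, -715/128, …
g: a_k = -1, -2, -2, -4/3, -2/3, -4/15, -4/45, -8/315, -2/315, -4/2835, …
f+g: L₀ = lclm(L_f,L_g), ord ≤ 1+1.
Integrate: L := L₀·Dx.
L = (6 + 8·x)·Dx + (-5 - 16·x - 16·x^2)·Dx^2 + (1 + 6·x + 8·x^2)·Dx^3  (order 3).
h: a_k = 0, -2, -3/2, -1/2, -11/24, -1/120, -137/720, 881/5040, -10523/40320, 134879/362880, …
ICs: h(0) = 0, h′(0) = -2, h′′(0) = -3.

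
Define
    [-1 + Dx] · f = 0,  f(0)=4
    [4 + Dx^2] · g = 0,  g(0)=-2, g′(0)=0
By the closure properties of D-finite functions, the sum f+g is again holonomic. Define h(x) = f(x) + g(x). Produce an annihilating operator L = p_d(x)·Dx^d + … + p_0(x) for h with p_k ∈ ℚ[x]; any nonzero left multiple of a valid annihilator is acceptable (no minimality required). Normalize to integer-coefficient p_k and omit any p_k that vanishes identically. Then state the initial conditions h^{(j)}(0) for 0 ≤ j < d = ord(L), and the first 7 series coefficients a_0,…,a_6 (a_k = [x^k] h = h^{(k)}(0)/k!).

L = -4 + 4·Dx - Dx^2 + Dx^3  (order 3).
h: a_k = 2, 4, 6, 2/3, -7/6, 1/30, 11/60, …
ICs: h(0) = 2, h′(0) = 4, h′′(0) = 12.

f: a_k = 4, 4, 2, 2/3, 1/6, 1/30, 1/180, …
g: a_k = -2, 0, 4, 0, -4/3, 0, 8/45, …
f+g: L₀ = lclm(L_f,L_g), ord ≤ 1+2.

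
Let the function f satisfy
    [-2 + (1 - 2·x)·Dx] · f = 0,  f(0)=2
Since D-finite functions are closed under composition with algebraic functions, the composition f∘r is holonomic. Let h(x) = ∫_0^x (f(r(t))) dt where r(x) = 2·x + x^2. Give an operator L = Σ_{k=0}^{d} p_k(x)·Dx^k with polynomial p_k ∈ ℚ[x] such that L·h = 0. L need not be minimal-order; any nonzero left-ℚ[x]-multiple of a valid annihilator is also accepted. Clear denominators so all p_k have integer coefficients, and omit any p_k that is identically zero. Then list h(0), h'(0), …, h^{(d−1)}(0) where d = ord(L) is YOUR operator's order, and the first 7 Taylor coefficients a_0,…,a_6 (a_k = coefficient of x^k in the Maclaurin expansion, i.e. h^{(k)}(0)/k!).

f: a_k = 2, 4, 8, 16, 32, 64, 128, …
Substitute x→r, Dx→(1/r')Dx; clear ⇒ L₀.
h=∫₀ˣh₀: take L = L₀·Dx.
L = (4 + 4·x)·Dx + (-1 + 4·x + 2·x^2)·Dx^2  (order 2).
h: a_k = 0, 2, 4, 12, 40, 712/5, 528, …
ICs: h(0) = 0, h′(0) = 2.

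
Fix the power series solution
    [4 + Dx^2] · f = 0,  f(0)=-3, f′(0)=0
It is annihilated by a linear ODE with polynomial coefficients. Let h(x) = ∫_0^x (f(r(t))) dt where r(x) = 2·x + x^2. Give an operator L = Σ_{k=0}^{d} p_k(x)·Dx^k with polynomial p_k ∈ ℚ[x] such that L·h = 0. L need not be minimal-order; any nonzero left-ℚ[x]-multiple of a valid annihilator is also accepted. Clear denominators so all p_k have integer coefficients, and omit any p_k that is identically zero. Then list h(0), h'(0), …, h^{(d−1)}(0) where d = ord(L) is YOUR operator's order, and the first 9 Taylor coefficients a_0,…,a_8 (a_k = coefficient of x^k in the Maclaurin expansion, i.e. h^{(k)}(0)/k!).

f: a_k = -3, 0, 6, 0, -2, 0, 4/15, 0, -2/105, …
Change of var in L_f (x↦r) gives L₀.
∫: right-multiply L₀ by Dx.
L = (16 + 48·x + 48·x^2 + 16·x^3)·Dx - Dx^2 + (1 + x)·Dx^3  (order 3).
h: a_k = 0, -3, 0, 8, 6, -26/5, -32/3, -464/105, 22/5, …
ICs: h(0) = 0, h′(0) = -3, h′′(0) = 0.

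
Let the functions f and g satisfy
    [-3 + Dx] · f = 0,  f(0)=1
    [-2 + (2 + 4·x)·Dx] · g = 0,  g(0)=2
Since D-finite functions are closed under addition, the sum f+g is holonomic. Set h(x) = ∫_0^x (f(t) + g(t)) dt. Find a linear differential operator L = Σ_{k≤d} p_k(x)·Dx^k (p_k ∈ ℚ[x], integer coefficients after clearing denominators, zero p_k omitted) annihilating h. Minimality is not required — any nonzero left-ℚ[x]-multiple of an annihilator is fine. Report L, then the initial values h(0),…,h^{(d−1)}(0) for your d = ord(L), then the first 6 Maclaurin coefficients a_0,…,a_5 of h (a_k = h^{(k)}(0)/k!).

f: a_k = 1, 3, 9/2, 9/2, 27/8, 81/40, …
g: a_k = 2, 2, -1, 1, -5/4, 7/4, …
f+g: L₀ = lclm(L_f,L_g), ord ≤ 1+1.
Integrate: L := L₀·Dx.
L = (12 + 18·x)·Dx + (-10 - 36·x - 36·x^2)·Dx^2 + (2 + 10·x + 12·x^2)·Dx^3  (order 3).
h: a_k = 0, 3, 5/2, 7/6, 11/8, 17/40, …
ICs: h(0) = 0, h′(0) = 3, h′′(0) = 5.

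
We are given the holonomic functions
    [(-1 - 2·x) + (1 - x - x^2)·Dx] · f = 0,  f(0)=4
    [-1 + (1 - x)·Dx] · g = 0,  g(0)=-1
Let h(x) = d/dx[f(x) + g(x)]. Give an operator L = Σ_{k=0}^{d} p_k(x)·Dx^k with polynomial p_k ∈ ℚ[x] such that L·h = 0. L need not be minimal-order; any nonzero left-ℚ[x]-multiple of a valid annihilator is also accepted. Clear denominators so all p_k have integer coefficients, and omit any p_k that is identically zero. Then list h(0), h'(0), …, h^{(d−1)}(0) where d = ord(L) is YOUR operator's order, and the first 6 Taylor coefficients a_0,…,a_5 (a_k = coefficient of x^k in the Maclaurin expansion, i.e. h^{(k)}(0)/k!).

f: a_k = 4, 4, 8, 12, 20, 32, …
g: a_k = -1, -1, -1, -1, -1, -1, …
h₀=f+g: left-lcm gives L₀, ord ≤ 2.
h₀' ⇒ L via d/dx closure of L₀.
L = (-6 - 24·x - 24·x^3 + 6·x^4) + (6 + 6·x - 6·x^2 - 21·x^4 + 6·x^5)·Dx + (-1 + 2·x - 3·x^2 + 6·x^3 - 2·x^4 - 3·x^5 + x^6)·Dx^2  (order 2).
h: a_k = 3, 14, 33, 76, 155, 306, …
ICs: h(0) = 3, h′(0) = 14.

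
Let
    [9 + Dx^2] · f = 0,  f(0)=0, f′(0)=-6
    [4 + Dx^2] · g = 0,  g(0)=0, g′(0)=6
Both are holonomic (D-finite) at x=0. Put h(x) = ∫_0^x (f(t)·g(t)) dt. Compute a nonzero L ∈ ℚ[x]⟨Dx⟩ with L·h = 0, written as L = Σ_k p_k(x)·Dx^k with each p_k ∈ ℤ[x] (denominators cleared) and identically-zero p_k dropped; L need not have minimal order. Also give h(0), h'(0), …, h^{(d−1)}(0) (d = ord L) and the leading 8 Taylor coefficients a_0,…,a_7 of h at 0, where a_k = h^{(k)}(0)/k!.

L = 25·Dx + 26·Dx^3 + Dx^5  (order 5).
h: a_k = 0, 0, 0, -12, 0, 78/5, 0, -93/10, …
ICs: h(0) = 0, h′(0) = 0, h′′(0) = 0, h′′′(0) = -72, h′′′′(0) = 0.

f: a_k = 0, -6, 0, 9, 0, -81/20, 0, 243/280, …
g: a_k = 0, 6, 0, -4, 0, 4/5, 0, -8/105, …
Sym-product of L_f,L_g gives L₀ (≤ ord 4).
∫: right-multiply L₀ by Dx.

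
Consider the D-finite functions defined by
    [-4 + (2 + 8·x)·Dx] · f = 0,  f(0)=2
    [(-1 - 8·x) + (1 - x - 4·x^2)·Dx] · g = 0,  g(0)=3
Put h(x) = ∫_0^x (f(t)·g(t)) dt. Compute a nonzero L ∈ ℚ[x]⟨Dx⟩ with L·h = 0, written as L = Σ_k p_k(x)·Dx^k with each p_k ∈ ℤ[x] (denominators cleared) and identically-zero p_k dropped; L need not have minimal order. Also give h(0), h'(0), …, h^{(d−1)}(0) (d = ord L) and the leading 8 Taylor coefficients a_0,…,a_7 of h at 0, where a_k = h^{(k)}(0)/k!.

f: a_k = 2, 4, -4, 8, -20, 56, -168, 528, …
g: a_k = 3, 3, 15, 27, 87, 195, 543, 1323, …
L₀ := L_f ⊗_s L_g (sym. prod.), ord ≤ 1.
h=∫h₀ ⇒ L = L₀·Dx.
L = (3 + 10·x + 24·x^2)·Dx + (-1 - 3·x + 8·x^2 + 16·x^3)·Dx^2  (order 2).
h: a_k = 0, 6, 9, 10, 63/2, 186/5, 143, 1098/7, …
ICs: h(0) = 0, h′(0) = 6.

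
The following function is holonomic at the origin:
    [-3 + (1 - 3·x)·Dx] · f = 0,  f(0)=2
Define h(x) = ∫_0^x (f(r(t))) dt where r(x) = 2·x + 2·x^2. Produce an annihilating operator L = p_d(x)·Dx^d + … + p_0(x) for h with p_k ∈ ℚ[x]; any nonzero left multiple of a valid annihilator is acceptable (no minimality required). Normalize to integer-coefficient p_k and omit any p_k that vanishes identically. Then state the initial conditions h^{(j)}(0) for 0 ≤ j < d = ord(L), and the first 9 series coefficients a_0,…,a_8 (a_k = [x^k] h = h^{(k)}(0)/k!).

L = (6 + 12·x)·Dx + (-1 + 6·x + 6·x^2)·Dx^2  (order 2).
h: a_k = 0, 2, 6, 28, 144, 792, 4536, 187056/7, 160704, …
ICs: h(0) = 0, h′(0) = 2.

f: a_k = 2, 6, 18, 54, 162, 486, 1458, 4374, 13122, …
h₀=f(r): pull back L_f along r ⇒ L₀.
Integrate: L := L₀·Dx.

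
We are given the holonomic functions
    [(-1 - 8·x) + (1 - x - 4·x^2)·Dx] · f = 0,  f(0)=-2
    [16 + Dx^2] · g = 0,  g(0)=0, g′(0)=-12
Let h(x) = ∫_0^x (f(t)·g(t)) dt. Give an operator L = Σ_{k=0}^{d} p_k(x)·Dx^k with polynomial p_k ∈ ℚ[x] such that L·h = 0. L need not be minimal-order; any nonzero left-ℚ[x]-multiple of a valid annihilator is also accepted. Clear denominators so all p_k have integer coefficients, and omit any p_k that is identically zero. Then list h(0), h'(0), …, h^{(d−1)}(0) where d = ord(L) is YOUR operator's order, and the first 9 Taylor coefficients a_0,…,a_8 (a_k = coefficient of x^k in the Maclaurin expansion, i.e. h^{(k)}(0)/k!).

L = (-8 + 16·x + 64·x^2)·Dx + (2 + 16·x)·Dx^2 + (-1 + x + 4·x^2)·Dx^3  (order 3).
h: a_k = 0, 0, 12, 8, 14, 152/5, 356/5, 5176/35, 35759/105, …
ICs: h(0) = 0, h′(0) = 0, h′′(0) = 24.

f: a_k = -2, -2, -10, -18, -58, -130, -362, -882, -2330, …
g: a_k = 0, -12, 0, 32, 0, -128/5, 0, 1024/105, 0, …
f·g: L₀ = L_f ⊗_s L_g, ord ≤ 1·2.
Integrate: L := L₀·Dx.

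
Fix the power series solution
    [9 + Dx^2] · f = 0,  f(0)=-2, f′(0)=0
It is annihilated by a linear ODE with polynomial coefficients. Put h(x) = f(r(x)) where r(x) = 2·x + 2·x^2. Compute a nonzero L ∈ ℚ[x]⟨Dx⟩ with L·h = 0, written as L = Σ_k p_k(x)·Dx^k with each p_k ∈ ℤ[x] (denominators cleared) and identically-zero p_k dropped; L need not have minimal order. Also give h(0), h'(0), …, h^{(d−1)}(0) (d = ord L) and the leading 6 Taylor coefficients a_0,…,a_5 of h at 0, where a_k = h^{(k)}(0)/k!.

L = (36 + 216·x + 432·x^2 + 288·x^3) - 2·Dx + (1 + 2·x)·Dx^2  (order 2).
h: a_k = -2, 0, 36, 72, -72, -432, …
ICs: h(0) = -2, h′(0) = 0.

f: a_k = -2, 0, 9, 0, -27/4, 0, …
Change of var in L_f (x↦r) gives L₀.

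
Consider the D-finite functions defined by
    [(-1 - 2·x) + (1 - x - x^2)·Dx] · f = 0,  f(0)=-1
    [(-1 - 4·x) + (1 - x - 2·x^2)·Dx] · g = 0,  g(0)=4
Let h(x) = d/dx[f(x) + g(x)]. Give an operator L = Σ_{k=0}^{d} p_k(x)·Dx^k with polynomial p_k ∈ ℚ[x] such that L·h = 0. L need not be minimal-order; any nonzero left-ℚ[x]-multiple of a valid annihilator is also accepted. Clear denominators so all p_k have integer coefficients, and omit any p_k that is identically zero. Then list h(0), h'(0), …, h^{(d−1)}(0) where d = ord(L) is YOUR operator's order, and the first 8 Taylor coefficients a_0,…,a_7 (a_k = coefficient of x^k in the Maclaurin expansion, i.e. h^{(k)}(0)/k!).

f: a_k = -1, -1, -2, -3, -5, -8, -13, -21, …
g: a_k = 4, 4, 12, 20, 44, 84, 172, 340, …
Sum ⇒ L₀ = lclm(L_f,L_g) in ℚ(x)⟨Dx⟩.
Differentiate: ansatz ord ≤ ord L₀ ⇒ L.
L = (-6 - 120·x - 120·x^2 - 312·x^3 - 462·x^4 - 336·x^5 + 144·x^6) + (6 + 30·x + 30·x^2 + 24·x^3 - 99·x^4 - 438·x^5 - 144·x^6 + 96·x^7)·Dx + (-1 + 2·x - 7·x^2 + 2·x^3 + 48·x^4 - 13·x^5 - 69·x^6 - 8·x^7 + 12·x^8)·Dx^2  (order 2).
h: a_k = 3, 20, 51, 156, 380, 954, 2233, 5200, …
ICs: h(0) = 3, h′(0) = 20.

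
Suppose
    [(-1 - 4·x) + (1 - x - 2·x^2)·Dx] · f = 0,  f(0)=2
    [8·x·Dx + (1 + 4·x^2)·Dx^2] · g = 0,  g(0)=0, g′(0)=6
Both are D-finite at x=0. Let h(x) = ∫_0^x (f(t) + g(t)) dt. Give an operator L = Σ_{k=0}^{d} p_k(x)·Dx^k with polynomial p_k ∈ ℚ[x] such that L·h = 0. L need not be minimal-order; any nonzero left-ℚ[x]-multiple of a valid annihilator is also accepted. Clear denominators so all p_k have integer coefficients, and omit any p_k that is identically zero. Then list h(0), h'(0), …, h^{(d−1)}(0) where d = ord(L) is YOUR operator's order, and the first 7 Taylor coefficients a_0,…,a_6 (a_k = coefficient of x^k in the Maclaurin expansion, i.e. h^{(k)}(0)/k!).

f: a_k = 2, 2, 6, 10, 22, 42, 86, …
g: a_k = 0, 6, 0, -8, 0, 96/5, 0, …
L₀ := lclm(L_f,L_g); ord L₀ ≤ 1+2.
∫: right-multiply L₀ by Dx.
L = (-24 + 96·x + 864·x^2 + 1536·x^3 + 3264·x^4 + 768·x^6)·Dx^2 + (19 + 80·x + 100·x^2 + 544·x^3 + 1424·x^4 + 2368·x^5 + 192·x^6 + 768·x^7)·Dx^3 + (-3 - 7·x - 32·x^2 + 28·x^3 - 24·x^4 + 240·x^5 + 256·x^6 + 64·x^7 + 128·x^8)·Dx^4  (order 4).
h: a_k = 0, 2, 4, 2, 1/2, 22/5, 51/5, …
ICs: h(0) = 0, h′(0) = 2, h′′(0) = 8, h′′′(0) = 12.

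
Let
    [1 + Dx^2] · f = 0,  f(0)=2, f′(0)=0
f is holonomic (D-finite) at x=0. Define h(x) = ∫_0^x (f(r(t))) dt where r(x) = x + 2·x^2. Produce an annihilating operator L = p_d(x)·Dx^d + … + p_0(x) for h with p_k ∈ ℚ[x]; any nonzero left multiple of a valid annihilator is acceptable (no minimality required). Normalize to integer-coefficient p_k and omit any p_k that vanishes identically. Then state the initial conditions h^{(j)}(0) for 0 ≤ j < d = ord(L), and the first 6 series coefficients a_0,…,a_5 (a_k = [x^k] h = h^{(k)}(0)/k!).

L = (1 + 12·x + 48·x^2 + 64·x^3)·Dx - 4·Dx^2 + (1 + 4·x)·Dx^3  (order 3).
h: a_k = 0, 2, 0, -1/3, -1, -47/60, …
ICs: h(0) = 0, h′(0) = 2, h′′(0) = 0.

f: a_k = 2, 0, -1, 0, 1/12, 0, …
Substitute x→r, Dx→(1/r')Dx; clear ⇒ L₀.
h=∫₀ˣh₀: take L = L₀·Dx.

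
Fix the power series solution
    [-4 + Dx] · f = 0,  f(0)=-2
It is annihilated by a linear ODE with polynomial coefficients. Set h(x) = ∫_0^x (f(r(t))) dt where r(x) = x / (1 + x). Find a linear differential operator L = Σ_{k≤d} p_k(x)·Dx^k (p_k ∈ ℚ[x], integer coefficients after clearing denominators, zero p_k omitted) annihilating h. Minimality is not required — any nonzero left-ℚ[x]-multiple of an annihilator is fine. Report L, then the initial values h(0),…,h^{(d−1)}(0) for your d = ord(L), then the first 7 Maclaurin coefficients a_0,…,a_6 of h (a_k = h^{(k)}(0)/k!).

f: a_k = -2, -8, -16, -64/3, -64/3, -256/15, -512/45, …
Substitute x→r, Dx→(1/r')Dx; clear ⇒ L₀.
Integrate: L := L₀·Dx.
L = -4·Dx + (1 + 2·x + x^2)·Dx^2  (order 2).
h: a_k = 0, -2, -4, -8/3, 2/3, 8/15, -28/45, …
ICs: h(0) = 0, h′(0) = -2.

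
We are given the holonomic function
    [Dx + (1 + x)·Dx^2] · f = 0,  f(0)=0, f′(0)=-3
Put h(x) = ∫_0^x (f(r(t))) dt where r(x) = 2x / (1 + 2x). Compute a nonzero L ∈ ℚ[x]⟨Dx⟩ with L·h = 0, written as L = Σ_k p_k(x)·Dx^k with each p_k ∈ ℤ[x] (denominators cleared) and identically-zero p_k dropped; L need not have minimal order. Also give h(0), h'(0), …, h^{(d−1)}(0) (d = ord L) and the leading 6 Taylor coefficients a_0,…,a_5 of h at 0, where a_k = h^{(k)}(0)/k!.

f: a_k = 0, -3, 3/2, -1, 3/4, -3/5, …
f∘r: x↦r, Dx↦Dx/r' in L_f ⇒ L₀.
h=∫h₀ ⇒ L = L₀·Dx.
L = (6 + 16·x)·Dx^2 + (1 + 6·x + 8·x^2)·Dx^3  (order 3).
h: a_k = 0, 0, -3, 6, -14, 36, …
ICs: h(0) = 0, h′(0) = 0, h′′(0) = -6.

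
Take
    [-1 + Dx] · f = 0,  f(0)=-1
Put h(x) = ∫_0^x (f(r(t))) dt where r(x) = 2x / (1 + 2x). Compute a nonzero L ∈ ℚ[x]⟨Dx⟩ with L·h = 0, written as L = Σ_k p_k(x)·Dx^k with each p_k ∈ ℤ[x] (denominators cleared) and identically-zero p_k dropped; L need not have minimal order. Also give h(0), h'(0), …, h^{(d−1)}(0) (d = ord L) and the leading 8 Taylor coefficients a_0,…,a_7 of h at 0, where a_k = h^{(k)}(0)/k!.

f: a_k = -1, -1, -1/2, -1/6, -1/24, -1/120, -1/720, -1/5040, …
h₀=f(r): pull back L_f along r ⇒ L₀.
∫: right-multiply L₀ by Dx.
L = -2·Dx + (1 + 4·x + 4·x^2)·Dx^2  (order 2).
h: a_k = 0, -1, -1, 2/3, -1/3, -2/15, 38/45, -604/315, …
ICs: h(0) = 0, h′(0) = -1.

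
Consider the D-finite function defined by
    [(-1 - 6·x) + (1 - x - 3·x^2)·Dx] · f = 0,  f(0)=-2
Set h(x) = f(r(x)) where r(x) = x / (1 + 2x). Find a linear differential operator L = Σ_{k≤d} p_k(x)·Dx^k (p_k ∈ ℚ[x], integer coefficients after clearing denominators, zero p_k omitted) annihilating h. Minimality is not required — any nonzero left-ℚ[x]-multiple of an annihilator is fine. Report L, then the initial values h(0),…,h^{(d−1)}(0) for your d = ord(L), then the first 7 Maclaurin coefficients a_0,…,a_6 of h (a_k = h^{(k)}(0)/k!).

L = (1 + 8·x) + (-1 - 5·x - 5·x^2 + 2·x^3)·Dx  (order 1).
h: a_k = -2, -2, -4, 10, -34, 112, -370, …
ICs: h(0) = -2.

f: a_k = -2, -2, -8, -14, -38, -80, -194, …
f∘r: x↦r, Dx↦Dx/r' in L_f ⇒ L₀.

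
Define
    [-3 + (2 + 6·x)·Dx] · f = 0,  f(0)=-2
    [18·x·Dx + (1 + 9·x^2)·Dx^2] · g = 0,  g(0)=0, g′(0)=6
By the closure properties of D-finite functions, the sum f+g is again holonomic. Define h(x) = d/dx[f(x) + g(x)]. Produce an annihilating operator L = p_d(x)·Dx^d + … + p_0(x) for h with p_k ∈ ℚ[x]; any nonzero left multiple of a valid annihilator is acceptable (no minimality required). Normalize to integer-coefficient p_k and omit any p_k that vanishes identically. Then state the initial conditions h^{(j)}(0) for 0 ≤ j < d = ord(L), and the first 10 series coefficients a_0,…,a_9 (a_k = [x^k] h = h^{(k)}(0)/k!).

f: a_k = -2, -3, 9/4, -27/8, 405/64, -1701/128, 15309/512, -72171/1024, 2814669/16384, -14073345/32768, …
g: a_k = 0, 6, 0, -18, 0, 486/5, 0, -4374/7, 0, 4374, …
L₀ := lclm(L_f,L_g); ord L₀ ≤ 1+2.
Derive L from L₀ (diff closure).
L = (-36 - 270·x + 972·x^2 + 1458·x^3) + (-33 - 144·x + 270·x^2 + 3888·x^3 + 5103·x^4)·Dx + (-2 + 18·x + 108·x^2 + 324·x^3 + 1134·x^4 + 1458·x^5)·Dx^2  (order 2).
h: a_k = 3, 9/2, -513/8, 405/16, 53703/128, 45927/256, -4984173/1024, 2814669/2048, 1163284983/32768, 717740595/65536, …
ICs: h(0) = 3, h′(0) = 9/2.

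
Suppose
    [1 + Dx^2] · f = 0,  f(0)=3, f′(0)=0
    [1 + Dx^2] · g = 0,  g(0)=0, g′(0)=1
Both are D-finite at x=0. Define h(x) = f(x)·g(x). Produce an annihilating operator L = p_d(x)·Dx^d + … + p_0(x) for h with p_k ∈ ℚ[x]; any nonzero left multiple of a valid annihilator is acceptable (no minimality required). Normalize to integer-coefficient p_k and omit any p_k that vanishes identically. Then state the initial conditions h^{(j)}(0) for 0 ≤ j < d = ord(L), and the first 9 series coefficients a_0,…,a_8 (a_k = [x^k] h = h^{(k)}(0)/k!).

f: a_k = 3, 0, -3/2, 0, 1/8, 0, -1/240, 0, 1/13440, …
g: a_k = 0, 1, 0, -1/6, 0, 1/120, 0, -1/5040, 0, …
L₀ := L_f ⊗_s L_g (sym. prod.), ord ≤ 4.
L = 4·Dx + Dx^3  (order 3).
h: a_k = 0, 3, 0, -2, 0, 2/5, 0, -4/105, 0, …
ICs: h(0) = 0, h′(0) = 3, h′′(0) = 0.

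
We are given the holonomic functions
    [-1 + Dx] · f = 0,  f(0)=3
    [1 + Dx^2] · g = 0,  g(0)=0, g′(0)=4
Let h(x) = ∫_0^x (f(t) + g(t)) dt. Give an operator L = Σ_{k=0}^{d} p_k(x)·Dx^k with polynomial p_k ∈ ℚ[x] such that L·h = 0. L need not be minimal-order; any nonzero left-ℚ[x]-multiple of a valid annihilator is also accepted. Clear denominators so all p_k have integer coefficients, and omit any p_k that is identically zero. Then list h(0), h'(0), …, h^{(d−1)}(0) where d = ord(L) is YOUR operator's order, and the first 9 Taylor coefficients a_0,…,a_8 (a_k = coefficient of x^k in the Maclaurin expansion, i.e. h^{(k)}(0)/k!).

f: a_k = 3, 3, 3/2, 1/2, 1/8, 1/40, 1/240, 1/1680, 1/13440, …
g: a_k = 0, 4, 0, -2/3, 0, 1/30, 0, -1/1260, 0, …
L₀ := lclm(L_f,L_g); ord L₀ ≤ 1+2.
∫: right-multiply L₀ by Dx.
L = -Dx + Dx^2 - Dx^3 + Dx^4  (order 4).
h: a_k = 0, 3, 7/2, 1/2, -1/24, 1/40, 7/720, 1/1680, -1/40320, …
ICs: h(0) = 0, h′(0) = 3, h′′(0) = 7, h′′′(0) = 3.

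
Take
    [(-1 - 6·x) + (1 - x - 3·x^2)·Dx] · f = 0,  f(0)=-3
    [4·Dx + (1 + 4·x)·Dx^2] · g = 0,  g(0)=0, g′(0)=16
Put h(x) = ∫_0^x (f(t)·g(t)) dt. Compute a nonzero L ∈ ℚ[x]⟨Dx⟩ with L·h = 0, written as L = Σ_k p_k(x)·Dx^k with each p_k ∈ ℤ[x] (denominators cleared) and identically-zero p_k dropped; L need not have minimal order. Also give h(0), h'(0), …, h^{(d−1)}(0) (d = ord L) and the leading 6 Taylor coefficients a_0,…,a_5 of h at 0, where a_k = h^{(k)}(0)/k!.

f: a_k = -3, -3, -12, -21, -57, -120, …
g: a_k = 0, 16, -32, 256/3, -256, 4096/5, …
L₀ := L_f ⊗_s L_g (sym. prod.), ord ≤ 2.
h=∫h₀ ⇒ L = L₀·Dx.
L = (10 + 48·x)·Dx + (-2 + 24·x + 60·x^2)·Dx^2 + (-1 - 3·x + 7·x^2 + 12·x^3)·Dx^3  (order 3).
h: a_k = 0, 0, -24, 16, -88, 112, …
ICs: h(0) = 0, h′(0) = 0, h′′(0) = -48.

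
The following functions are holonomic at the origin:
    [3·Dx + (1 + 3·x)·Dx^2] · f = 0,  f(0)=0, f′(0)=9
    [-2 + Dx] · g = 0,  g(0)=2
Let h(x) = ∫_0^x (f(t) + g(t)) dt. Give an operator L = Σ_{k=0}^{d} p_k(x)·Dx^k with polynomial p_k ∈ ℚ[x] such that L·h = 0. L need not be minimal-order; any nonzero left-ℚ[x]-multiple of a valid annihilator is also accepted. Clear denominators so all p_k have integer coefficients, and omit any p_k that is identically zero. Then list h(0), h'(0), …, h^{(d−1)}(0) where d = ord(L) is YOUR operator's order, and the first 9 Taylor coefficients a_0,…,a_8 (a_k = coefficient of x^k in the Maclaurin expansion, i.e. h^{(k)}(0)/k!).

L = (-48 - 36·x)·Dx^2 + (14 - 24·x - 36·x^2)·Dx^3 + (5 + 21·x + 18·x^2)·Dx^4  (order 4).
h: a_k = 0, 2, 13/2, -19/6, 89/12, -713/60, 439/18, -32789/630, 295261/2520, …
ICs: h(0) = 0, h′(0) = 2, h′′(0) = 13, h′′′(0) = -19.

f: a_k = 0, 9, -27/2, 27, -243/4, 729/5, -729/2, 6561/7, -19683/8, …
g: a_k = 2, 4, 4, 8/3, 4/3, 8/15, 8/45, 16/315, 4/315, …
Weyl lclm of L_f,L_g ⇒ L₀ (ord ≤ 3).
∫: right-multiply L₀ by Dx.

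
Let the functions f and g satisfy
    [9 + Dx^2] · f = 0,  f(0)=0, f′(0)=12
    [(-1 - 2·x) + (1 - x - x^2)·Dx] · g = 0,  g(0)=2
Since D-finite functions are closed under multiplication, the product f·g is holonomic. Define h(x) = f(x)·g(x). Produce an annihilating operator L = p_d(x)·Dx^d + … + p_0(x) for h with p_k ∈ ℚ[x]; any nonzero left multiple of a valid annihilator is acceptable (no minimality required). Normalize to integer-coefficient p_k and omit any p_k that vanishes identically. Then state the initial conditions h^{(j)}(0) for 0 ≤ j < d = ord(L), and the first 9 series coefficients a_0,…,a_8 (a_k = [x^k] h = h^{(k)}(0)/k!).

f: a_k = 0, 12, 0, -18, 0, 81/10, 0, -243/140, 0, …
g: a_k = 2, 2, 4, 6, 10, 16, 26, 42, 68, …
h₀=f·g: eliminate ⇒ L₀, order ≤ 2·1.
L = (-7 + 9·x + 9·x^2) + (2 + 4·x)·Dx + (-1 + x + x^2)·Dx^2  (order 2).
h: a_k = 0, 24, 24, 12, 36, 321/5, 501/5, 2253/14, 18279/70, …
ICs: h(0) = 0, h′(0) = 24.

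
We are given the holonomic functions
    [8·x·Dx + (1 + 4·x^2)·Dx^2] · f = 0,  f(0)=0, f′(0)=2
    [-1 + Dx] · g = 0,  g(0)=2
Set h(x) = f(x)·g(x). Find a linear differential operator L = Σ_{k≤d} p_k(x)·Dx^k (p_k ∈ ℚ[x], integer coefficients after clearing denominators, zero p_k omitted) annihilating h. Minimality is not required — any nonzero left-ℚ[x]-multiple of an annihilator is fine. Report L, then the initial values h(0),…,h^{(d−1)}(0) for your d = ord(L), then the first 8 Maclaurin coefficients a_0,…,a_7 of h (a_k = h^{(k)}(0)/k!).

f: a_k = 0, 2, 0, -8/3, 0, 32/5, 0, -128/7, …
g: a_k = 2, 2, 1, 1/3, 1/12, 1/60, 1/360, 1/2520, …
Product ⇒ symmetric product L₀, ord ≤ 2.
L = (1 - 8·x + 4·x^2) + (-2 + 8·x - 8·x^2)·Dx + (1 + 4·x^2)·Dx^2  (order 2).
h: a_k = 0, 4, 4, -10/3, -14/3, 103/10, 215/18, -12763/420, …
ICs: h(0) = 0, h′(0) = 4.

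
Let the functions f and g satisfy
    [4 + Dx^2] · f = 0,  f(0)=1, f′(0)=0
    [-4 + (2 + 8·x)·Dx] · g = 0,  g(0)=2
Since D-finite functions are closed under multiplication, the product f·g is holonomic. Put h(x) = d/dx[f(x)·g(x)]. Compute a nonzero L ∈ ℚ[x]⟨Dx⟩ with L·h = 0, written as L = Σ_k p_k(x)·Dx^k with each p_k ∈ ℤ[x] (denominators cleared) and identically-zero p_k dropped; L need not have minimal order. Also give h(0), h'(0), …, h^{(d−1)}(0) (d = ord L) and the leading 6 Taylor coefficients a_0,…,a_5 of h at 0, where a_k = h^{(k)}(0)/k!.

L = (8 + 96·x + 256·x^2 + 256·x^3 + 256·x^4) + (2 - 48·x^2 - 64·x^3)·Dx + (1 + 10·x + 36·x^2 + 64·x^3 + 64·x^4)·Dx^2  (order 2).
h: a_k = 4, -16, 0, -128/3, 640/3, -11776/15, …
ICs: h(0) = 4, h′(0) = -16.

f: a_k = 1, 0, -2, 0, 2/3, 0, …
g: a_k = 2, 4, -4, 8, -20, 56, …
h₀=f·g: eliminate ⇒ L₀, order ≤ 2·1.
Differentiate: ansatz ord ≤ ord L₀ ⇒ L.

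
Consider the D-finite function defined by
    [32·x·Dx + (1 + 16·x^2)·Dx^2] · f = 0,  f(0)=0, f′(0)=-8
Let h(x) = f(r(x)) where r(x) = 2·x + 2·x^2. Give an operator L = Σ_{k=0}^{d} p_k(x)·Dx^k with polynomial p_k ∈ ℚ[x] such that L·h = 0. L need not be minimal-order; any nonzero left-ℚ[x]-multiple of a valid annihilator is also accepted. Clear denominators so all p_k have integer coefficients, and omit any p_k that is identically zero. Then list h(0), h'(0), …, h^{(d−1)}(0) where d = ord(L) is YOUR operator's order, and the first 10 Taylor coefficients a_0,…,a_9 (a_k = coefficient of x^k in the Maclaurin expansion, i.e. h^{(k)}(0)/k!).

L = (-2 + 128·x + 512·x^2 + 768·x^3 + 384·x^4)·Dx + (1 + 2·x + 64·x^2 + 256·x^3 + 320·x^4 + 128·x^5)·Dx^2  (order 2).
h: a_k = 0, -16, -16, 1024/3, 1024, -60416/5, -195584/3, 3276800/7, 4063232, -155779072/9, …
ICs: h(0) = 0, h′(0) = -16.

f: a_k = 0, -8, 0, 128/3, 0, -2048/5, 0, 32768/7, 0, -524288/9, …
Substitute x→r, Dx→(1/r')Dx; clear ⇒ L₀.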